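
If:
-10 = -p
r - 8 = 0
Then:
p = 10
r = 8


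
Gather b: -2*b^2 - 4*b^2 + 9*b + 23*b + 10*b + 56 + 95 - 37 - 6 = -6*b^2 + 42*b + 108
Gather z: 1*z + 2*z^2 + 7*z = 2*z^2 + 8*z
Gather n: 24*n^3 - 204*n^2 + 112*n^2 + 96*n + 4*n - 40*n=24*n^3 - 92*n^2 + 60*n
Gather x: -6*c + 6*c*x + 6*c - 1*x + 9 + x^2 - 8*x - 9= x^2 + x*(6*c - 9)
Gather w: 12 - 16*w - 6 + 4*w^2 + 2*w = 4*w^2 - 14*w + 6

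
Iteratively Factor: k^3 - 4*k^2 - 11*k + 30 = (k - 2)*(k^2 - 2*k - 15) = (k - 2)*(k + 3)*(k - 5)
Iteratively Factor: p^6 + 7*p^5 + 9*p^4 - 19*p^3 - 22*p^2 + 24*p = (p - 1)*(p^5 + 8*p^4 + 17*p^3 - 2*p^2 - 24*p) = (p - 1)*(p + 3)*(p^4 + 5*p^3 + 2*p^2 - 8*p) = p*(p - 1)*(p + 3)*(p^3 + 5*p^2 + 2*p - 8) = p*(p - 1)*(p + 3)*(p + 4)*(p^2 + p - 2) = p*(p - 1)*(p + 2)*(p + 3)*(p + 4)*(p - 1)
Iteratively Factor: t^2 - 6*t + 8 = (t - 2)*(t - 4)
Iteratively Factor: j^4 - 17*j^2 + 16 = (j - 4)*(j^3 + 4*j^2 - j - 4) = (j - 4)*(j + 1)*(j^2 + 3*j - 4) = (j - 4)*(j + 1)*(j + 4)*(j - 1)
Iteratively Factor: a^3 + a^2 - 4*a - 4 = (a - 2)*(a^2 + 3*a + 2) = (a - 2)*(a + 2)*(a + 1)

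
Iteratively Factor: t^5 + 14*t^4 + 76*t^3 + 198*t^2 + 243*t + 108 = (t + 3)*(t^4 + 11*t^3 + 43*t^2 + 69*t + 36) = (t + 3)*(t + 4)*(t^3 + 7*t^2 + 15*t + 9) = (t + 3)^2*(t + 4)*(t^2 + 4*t + 3) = (t + 3)^3*(t + 4)*(t + 1)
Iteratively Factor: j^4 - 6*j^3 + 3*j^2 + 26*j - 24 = (j - 4)*(j^3 - 2*j^2 - 5*j + 6) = (j - 4)*(j - 3)*(j^2 + j - 2) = (j - 4)*(j - 3)*(j + 2)*(j - 1)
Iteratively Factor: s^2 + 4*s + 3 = (s + 3)*(s + 1)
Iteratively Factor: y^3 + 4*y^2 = (y)*(y^2 + 4*y) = y*(y + 4)*(y)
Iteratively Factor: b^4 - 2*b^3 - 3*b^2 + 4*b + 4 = (b + 1)*(b^3 - 3*b^2 + 4) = (b + 1)^2*(b^2 - 4*b + 4) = (b - 2)*(b + 1)^2*(b - 2)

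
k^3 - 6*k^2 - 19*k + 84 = (k - 7)*(k - 3)*(k + 4)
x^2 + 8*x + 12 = (x + 2)*(x + 6)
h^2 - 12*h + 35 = (h - 7)*(h - 5)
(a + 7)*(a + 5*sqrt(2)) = a^2 + 7*a + 5*sqrt(2)*a + 35*sqrt(2)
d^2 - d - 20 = (d - 5)*(d + 4)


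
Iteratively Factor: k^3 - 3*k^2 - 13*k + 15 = (k + 3)*(k^2 - 6*k + 5) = (k - 5)*(k + 3)*(k - 1)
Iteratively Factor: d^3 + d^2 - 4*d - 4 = (d + 2)*(d^2 - d - 2) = (d - 2)*(d + 2)*(d + 1)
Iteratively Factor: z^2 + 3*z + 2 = (z + 1)*(z + 2)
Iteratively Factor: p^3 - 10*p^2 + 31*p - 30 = (p - 5)*(p^2 - 5*p + 6) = (p - 5)*(p - 3)*(p - 2)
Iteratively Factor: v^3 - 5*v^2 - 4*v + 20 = (v + 2)*(v^2 - 7*v + 10) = (v - 2)*(v + 2)*(v - 5)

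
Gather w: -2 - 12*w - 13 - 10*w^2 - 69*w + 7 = -10*w^2 - 81*w - 8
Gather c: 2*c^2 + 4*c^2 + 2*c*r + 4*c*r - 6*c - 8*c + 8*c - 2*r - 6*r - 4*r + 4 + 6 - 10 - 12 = 6*c^2 + c*(6*r - 6) - 12*r - 12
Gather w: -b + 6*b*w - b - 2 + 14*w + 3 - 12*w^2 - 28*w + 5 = -2*b - 12*w^2 + w*(6*b - 14) + 6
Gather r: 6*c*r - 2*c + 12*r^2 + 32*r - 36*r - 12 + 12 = -2*c + 12*r^2 + r*(6*c - 4)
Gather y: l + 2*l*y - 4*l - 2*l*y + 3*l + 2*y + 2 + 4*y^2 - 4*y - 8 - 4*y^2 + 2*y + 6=0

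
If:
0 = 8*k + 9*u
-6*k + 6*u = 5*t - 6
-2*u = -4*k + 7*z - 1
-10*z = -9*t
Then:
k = 1476/4513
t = 2070/4513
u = -1312/4513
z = 1863/4513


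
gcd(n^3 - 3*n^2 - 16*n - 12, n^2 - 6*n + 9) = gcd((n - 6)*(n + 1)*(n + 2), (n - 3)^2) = 1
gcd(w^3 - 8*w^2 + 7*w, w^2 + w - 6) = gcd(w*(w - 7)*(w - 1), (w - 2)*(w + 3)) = 1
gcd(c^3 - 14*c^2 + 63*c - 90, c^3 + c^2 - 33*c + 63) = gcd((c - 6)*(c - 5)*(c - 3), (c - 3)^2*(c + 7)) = c - 3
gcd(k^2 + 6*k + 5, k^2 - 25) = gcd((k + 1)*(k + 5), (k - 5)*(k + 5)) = k + 5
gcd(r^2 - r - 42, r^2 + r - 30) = r + 6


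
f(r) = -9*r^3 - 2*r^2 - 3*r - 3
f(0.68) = -8.79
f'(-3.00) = -234.00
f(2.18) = -112.29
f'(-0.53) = -8.46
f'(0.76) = -21.64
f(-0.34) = -1.86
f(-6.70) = 2634.19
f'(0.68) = -18.20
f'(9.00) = -2226.00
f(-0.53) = -0.63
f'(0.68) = -18.20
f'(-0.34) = -4.76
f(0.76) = -10.39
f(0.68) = -8.79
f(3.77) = -524.98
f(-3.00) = 231.00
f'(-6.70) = -1188.23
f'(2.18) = -140.03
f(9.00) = -6753.00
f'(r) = -27*r^2 - 4*r - 3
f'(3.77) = -401.83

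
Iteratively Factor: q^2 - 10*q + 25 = (q - 5)*(q - 5)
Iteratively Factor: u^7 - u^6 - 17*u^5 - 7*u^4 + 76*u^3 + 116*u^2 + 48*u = (u + 1)*(u^6 - 2*u^5 - 15*u^4 + 8*u^3 + 68*u^2 + 48*u) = (u - 3)*(u + 1)*(u^5 + u^4 - 12*u^3 - 28*u^2 - 16*u) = (u - 3)*(u + 1)*(u + 2)*(u^4 - u^3 - 10*u^2 - 8*u) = (u - 3)*(u + 1)^2*(u + 2)*(u^3 - 2*u^2 - 8*u) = u*(u - 3)*(u + 1)^2*(u + 2)*(u^2 - 2*u - 8) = u*(u - 3)*(u + 1)^2*(u + 2)^2*(u - 4)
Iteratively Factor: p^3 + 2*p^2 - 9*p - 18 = (p + 3)*(p^2 - p - 6) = (p - 3)*(p + 3)*(p + 2)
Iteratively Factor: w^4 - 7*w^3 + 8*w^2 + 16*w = (w - 4)*(w^3 - 3*w^2 - 4*w) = w*(w - 4)*(w^2 - 3*w - 4) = w*(w - 4)*(w + 1)*(w - 4)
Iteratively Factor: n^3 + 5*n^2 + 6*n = (n + 3)*(n^2 + 2*n) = n*(n + 3)*(n + 2)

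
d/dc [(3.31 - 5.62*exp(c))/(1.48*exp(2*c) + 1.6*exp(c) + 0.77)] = (8.3176*exp(2*c) - 9.7976*exp(c) - 9.6234)*exp(c)/(2.1904*exp(4*c) + 4.736*exp(3*c) + 4.8392*exp(2*c) + 2.464*exp(c) + 0.5929)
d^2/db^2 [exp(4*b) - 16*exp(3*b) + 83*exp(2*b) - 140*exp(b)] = (16*exp(3*b) - 144*exp(2*b) + 332*exp(b) - 140)*exp(b)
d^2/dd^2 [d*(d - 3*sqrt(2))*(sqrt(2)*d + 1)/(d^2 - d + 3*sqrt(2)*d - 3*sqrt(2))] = 2*(-11*d^3 + 31*sqrt(2)*d^3 - 99*sqrt(2)*d^2 + 18*d^2 - 54*d + 54*sqrt(2)*d - 54*sqrt(2) - 72)/(d^6 - 3*d^5 + 9*sqrt(2)*d^5 - 27*sqrt(2)*d^4 + 57*d^4 - 163*d^3 + 81*sqrt(2)*d^3 - 171*sqrt(2)*d^2 + 162*d^2 - 54*d + 162*sqrt(2)*d - 54*sqrt(2))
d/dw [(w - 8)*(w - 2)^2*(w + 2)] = 4*w^3 - 30*w^2 + 24*w + 40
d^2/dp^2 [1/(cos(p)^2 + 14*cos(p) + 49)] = 2*(7*cos(p) - cos(2*p) + 2)/(cos(p) + 7)^4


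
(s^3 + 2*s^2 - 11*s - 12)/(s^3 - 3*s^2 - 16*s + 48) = (s + 1)/(s - 4)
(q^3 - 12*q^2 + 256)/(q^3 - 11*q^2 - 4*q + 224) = (q - 8)/(q - 7)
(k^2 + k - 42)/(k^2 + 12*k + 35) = (k - 6)/(k + 5)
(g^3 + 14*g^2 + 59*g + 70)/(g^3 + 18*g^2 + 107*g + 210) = (g + 2)/(g + 6)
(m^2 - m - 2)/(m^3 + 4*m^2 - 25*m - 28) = (m - 2)/(m^2 + 3*m - 28)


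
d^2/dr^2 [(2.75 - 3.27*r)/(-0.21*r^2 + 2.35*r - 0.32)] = ((16.524 - 4.1202*r)*(0.21*r^2 - 2.35*r + 0.32) + (0.42*r - 2.35)*(0.84*r - 4.7)*(3.27*r - 2.75))/(0.21*r^2 - 2.35*r + 0.32)^3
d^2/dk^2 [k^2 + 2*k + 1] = 2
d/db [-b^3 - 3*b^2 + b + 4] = -3*b^2 - 6*b + 1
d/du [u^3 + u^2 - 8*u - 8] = 3*u^2 + 2*u - 8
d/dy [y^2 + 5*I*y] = 2*y + 5*I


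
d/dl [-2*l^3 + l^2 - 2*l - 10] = -6*l^2 + 2*l - 2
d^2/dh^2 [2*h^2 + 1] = 4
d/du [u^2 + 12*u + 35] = 2*u + 12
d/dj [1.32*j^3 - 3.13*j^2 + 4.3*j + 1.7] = 3.96*j^2 - 6.26*j + 4.3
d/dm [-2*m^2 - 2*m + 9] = -4*m - 2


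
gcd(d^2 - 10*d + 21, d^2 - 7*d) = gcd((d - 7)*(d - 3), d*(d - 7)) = d - 7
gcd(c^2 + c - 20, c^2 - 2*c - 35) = c + 5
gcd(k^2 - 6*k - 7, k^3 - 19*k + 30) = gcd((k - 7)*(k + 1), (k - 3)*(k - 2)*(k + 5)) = 1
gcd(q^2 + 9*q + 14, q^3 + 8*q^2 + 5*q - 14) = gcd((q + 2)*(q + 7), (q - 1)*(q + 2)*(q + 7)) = q^2 + 9*q + 14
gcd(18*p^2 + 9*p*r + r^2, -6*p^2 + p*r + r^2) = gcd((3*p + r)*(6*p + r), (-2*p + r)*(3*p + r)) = 3*p + r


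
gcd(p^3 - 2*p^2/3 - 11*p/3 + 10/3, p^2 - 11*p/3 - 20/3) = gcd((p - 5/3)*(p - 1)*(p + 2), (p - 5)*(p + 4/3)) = 1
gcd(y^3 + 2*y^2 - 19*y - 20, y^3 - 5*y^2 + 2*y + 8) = y^2 - 3*y - 4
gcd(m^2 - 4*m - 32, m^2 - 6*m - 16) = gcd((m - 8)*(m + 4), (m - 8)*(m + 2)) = m - 8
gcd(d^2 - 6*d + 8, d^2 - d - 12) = d - 4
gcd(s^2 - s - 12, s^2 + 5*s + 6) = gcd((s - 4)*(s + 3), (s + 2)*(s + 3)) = s + 3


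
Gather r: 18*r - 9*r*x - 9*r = r*(9 - 9*x)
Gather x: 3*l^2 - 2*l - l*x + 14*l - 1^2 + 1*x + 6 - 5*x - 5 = 3*l^2 + 12*l + x*(-l - 4)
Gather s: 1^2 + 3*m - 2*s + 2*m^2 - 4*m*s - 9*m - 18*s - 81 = 2*m^2 - 6*m + s*(-4*m - 20) - 80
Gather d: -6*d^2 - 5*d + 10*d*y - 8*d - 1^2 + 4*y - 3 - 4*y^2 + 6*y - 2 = -6*d^2 + d*(10*y - 13) - 4*y^2 + 10*y - 6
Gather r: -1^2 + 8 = 7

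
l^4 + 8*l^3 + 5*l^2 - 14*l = l*(l - 1)*(l + 2)*(l + 7)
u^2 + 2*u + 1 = (u + 1)^2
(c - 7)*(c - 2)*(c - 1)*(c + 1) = c^4 - 9*c^3 + 13*c^2 + 9*c - 14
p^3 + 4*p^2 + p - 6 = (p - 1)*(p + 2)*(p + 3)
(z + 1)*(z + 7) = z^2 + 8*z + 7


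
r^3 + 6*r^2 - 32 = (r - 2)*(r + 4)^2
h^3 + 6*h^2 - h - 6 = (h - 1)*(h + 1)*(h + 6)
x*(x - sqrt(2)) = x^2 - sqrt(2)*x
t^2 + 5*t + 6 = (t + 2)*(t + 3)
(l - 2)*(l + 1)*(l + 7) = l^3 + 6*l^2 - 9*l - 14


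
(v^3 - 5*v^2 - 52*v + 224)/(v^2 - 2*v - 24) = (-v^3 + 5*v^2 + 52*v - 224)/(-v^2 + 2*v + 24)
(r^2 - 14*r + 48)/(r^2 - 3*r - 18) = (r - 8)/(r + 3)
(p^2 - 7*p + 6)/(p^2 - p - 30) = (p - 1)/(p + 5)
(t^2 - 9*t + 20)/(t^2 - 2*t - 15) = (t - 4)/(t + 3)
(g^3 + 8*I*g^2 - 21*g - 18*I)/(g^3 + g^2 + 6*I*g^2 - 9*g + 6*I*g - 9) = (g + 2*I)/(g + 1)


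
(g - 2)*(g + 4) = g^2 + 2*g - 8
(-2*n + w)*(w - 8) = -2*n*w + 16*n + w^2 - 8*w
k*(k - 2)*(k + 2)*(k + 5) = k^4 + 5*k^3 - 4*k^2 - 20*k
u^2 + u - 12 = (u - 3)*(u + 4)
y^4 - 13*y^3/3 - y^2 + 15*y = y*(y - 3)^2*(y + 5/3)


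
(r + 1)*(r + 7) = r^2 + 8*r + 7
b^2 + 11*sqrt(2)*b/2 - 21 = (b - 3*sqrt(2)/2)*(b + 7*sqrt(2))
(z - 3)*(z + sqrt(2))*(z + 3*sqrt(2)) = z^3 - 3*z^2 + 4*sqrt(2)*z^2 - 12*sqrt(2)*z + 6*z - 18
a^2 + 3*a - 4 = (a - 1)*(a + 4)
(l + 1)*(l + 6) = l^2 + 7*l + 6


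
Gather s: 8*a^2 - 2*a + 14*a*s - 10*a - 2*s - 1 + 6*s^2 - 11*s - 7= 8*a^2 - 12*a + 6*s^2 + s*(14*a - 13) - 8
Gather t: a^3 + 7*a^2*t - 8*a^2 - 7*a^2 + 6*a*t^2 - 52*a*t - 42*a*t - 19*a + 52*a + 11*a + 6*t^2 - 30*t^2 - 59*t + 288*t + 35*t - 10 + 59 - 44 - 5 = a^3 - 15*a^2 + 44*a + t^2*(6*a - 24) + t*(7*a^2 - 94*a + 264)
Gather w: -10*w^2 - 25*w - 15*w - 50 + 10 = -10*w^2 - 40*w - 40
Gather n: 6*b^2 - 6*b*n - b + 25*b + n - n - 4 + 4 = 6*b^2 - 6*b*n + 24*b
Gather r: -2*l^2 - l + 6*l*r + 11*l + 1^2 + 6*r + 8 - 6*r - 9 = -2*l^2 + 6*l*r + 10*l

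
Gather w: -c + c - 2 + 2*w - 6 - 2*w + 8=0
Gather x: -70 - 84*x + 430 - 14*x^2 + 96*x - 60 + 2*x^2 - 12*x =300 - 12*x^2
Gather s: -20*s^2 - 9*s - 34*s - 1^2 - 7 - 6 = -20*s^2 - 43*s - 14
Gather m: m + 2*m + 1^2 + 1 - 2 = 3*m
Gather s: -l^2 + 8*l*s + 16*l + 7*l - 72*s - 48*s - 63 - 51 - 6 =-l^2 + 23*l + s*(8*l - 120) - 120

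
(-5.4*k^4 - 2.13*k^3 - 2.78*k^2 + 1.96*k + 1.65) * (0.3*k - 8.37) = -1.62*k^5 + 44.559*k^4 + 16.9941*k^3 + 23.8566*k^2 - 15.9102*k - 13.8105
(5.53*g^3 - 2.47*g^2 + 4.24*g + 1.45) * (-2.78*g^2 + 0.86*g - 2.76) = -15.3734*g^5 + 11.6224*g^4 - 29.1742*g^3 + 6.4326*g^2 - 10.4554*g - 4.002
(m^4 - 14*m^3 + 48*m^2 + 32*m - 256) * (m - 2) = m^5 - 16*m^4 + 76*m^3 - 64*m^2 - 320*m + 512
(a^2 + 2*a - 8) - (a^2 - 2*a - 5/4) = 4*a - 27/4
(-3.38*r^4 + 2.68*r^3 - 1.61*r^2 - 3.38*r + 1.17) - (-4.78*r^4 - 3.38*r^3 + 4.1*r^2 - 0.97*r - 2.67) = 1.4*r^4 + 6.06*r^3 - 5.71*r^2 - 2.41*r + 3.84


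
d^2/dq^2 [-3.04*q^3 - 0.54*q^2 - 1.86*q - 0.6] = -18.24*q - 1.08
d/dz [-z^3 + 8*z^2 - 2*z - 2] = -3*z^2 + 16*z - 2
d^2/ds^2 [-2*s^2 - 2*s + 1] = -4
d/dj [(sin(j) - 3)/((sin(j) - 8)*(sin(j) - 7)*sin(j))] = 2*(-sin(j)^3 + 12*sin(j)^2 - 45*sin(j) + 84)*cos(j)/((sin(j) - 8)^2*(sin(j) - 7)^2*sin(j)^2)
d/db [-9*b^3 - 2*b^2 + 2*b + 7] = -27*b^2 - 4*b + 2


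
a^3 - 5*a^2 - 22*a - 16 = (a - 8)*(a + 1)*(a + 2)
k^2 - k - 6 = (k - 3)*(k + 2)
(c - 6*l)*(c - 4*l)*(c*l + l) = c^3*l - 10*c^2*l^2 + c^2*l + 24*c*l^3 - 10*c*l^2 + 24*l^3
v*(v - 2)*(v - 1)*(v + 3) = v^4 - 7*v^2 + 6*v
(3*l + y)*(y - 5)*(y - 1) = 3*l*y^2 - 18*l*y + 15*l + y^3 - 6*y^2 + 5*y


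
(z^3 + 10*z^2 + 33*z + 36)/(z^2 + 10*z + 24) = (z^2 + 6*z + 9)/(z + 6)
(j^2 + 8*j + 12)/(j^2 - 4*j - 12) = (j + 6)/(j - 6)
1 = 1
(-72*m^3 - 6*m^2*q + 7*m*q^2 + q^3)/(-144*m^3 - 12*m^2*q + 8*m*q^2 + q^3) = (-12*m^2 + m*q + q^2)/(-24*m^2 + 2*m*q + q^2)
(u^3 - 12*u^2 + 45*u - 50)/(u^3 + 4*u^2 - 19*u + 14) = (u^2 - 10*u + 25)/(u^2 + 6*u - 7)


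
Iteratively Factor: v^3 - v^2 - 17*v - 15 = (v + 3)*(v^2 - 4*v - 5) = (v - 5)*(v + 3)*(v + 1)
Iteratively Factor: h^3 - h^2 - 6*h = (h)*(h^2 - h - 6) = h*(h + 2)*(h - 3)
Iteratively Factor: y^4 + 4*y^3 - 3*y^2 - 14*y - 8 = (y + 1)*(y^3 + 3*y^2 - 6*y - 8) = (y + 1)*(y + 4)*(y^2 - y - 2) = (y + 1)^2*(y + 4)*(y - 2)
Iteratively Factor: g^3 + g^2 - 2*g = (g + 2)*(g^2 - g) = (g - 1)*(g + 2)*(g)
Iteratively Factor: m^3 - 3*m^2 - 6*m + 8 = (m - 1)*(m^2 - 2*m - 8) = (m - 1)*(m + 2)*(m - 4)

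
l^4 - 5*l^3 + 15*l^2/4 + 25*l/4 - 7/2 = (l - 7/2)*(l - 2)*(l - 1/2)*(l + 1)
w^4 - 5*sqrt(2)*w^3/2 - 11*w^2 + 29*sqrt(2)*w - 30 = (w - 3*sqrt(2))*(w - sqrt(2))^2*(w + 5*sqrt(2)/2)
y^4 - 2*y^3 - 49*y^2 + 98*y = y*(y - 7)*(y - 2)*(y + 7)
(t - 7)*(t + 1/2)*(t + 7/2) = t^3 - 3*t^2 - 105*t/4 - 49/4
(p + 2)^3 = p^3 + 6*p^2 + 12*p + 8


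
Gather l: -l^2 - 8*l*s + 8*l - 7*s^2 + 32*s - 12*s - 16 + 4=-l^2 + l*(8 - 8*s) - 7*s^2 + 20*s - 12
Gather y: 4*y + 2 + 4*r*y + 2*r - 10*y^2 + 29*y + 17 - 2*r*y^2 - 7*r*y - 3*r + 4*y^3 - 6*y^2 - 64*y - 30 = -r + 4*y^3 + y^2*(-2*r - 16) + y*(-3*r - 31) - 11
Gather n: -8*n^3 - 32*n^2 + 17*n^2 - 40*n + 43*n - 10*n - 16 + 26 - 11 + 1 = -8*n^3 - 15*n^2 - 7*n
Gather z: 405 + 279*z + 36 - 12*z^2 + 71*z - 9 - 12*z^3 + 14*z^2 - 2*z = -12*z^3 + 2*z^2 + 348*z + 432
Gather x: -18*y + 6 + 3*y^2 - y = 3*y^2 - 19*y + 6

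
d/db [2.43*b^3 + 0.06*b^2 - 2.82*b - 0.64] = 7.29*b^2 + 0.12*b - 2.82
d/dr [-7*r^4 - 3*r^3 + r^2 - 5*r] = -28*r^3 - 9*r^2 + 2*r - 5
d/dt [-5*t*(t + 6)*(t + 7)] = -15*t^2 - 130*t - 210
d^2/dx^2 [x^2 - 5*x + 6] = 2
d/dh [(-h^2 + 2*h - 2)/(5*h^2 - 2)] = 2*(-5*h^2 + 12*h - 2)/(25*h^4 - 20*h^2 + 4)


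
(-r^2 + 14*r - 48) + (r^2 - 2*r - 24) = 12*r - 72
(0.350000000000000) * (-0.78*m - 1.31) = -0.273*m - 0.4585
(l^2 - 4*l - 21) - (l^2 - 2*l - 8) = -2*l - 13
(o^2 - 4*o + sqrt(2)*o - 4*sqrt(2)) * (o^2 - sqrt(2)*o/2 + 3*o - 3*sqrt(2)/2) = o^4 - o^3 + sqrt(2)*o^3/2 - 13*o^2 - sqrt(2)*o^2/2 - 6*sqrt(2)*o + o + 12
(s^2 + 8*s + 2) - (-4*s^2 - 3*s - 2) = 5*s^2 + 11*s + 4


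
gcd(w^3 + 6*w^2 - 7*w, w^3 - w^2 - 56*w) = w^2 + 7*w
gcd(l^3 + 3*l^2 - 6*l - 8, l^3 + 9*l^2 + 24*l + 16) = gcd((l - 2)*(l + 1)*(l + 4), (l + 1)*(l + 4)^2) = l^2 + 5*l + 4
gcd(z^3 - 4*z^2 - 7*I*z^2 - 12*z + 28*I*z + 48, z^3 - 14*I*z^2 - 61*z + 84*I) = z^2 - 7*I*z - 12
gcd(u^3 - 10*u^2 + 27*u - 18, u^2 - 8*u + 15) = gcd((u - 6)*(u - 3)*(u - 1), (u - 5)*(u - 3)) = u - 3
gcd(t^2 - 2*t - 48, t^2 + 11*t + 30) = t + 6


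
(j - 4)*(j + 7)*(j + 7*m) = j^3 + 7*j^2*m + 3*j^2 + 21*j*m - 28*j - 196*m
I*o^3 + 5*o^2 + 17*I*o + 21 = (o - 7*I)*(o + 3*I)*(I*o + 1)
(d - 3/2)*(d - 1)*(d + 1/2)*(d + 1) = d^4 - d^3 - 7*d^2/4 + d + 3/4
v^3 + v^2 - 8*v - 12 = (v - 3)*(v + 2)^2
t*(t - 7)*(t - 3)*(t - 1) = t^4 - 11*t^3 + 31*t^2 - 21*t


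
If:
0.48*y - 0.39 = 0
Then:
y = 0.81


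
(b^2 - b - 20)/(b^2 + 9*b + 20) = (b - 5)/(b + 5)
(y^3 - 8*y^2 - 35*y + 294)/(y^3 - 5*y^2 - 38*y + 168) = (y - 7)/(y - 4)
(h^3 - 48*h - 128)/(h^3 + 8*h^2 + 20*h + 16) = (h^2 - 4*h - 32)/(h^2 + 4*h + 4)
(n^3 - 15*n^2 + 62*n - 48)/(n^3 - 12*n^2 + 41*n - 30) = (n - 8)/(n - 5)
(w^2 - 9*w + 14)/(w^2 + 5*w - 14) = (w - 7)/(w + 7)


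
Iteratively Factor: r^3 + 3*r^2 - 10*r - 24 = (r + 4)*(r^2 - r - 6) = (r - 3)*(r + 4)*(r + 2)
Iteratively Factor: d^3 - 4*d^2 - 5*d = (d - 5)*(d^2 + d) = (d - 5)*(d + 1)*(d)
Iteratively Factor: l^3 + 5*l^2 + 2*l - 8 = (l + 2)*(l^2 + 3*l - 4) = (l + 2)*(l + 4)*(l - 1)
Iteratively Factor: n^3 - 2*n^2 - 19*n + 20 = (n - 1)*(n^2 - n - 20) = (n - 5)*(n - 1)*(n + 4)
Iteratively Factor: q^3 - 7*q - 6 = (q - 3)*(q^2 + 3*q + 2) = (q - 3)*(q + 2)*(q + 1)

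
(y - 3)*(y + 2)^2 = y^3 + y^2 - 8*y - 12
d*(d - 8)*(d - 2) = d^3 - 10*d^2 + 16*d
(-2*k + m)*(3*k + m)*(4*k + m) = -24*k^3 - 2*k^2*m + 5*k*m^2 + m^3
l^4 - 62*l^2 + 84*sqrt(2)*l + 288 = (l - 4*sqrt(2))*(l - 3*sqrt(2))*(l + sqrt(2))*(l + 6*sqrt(2))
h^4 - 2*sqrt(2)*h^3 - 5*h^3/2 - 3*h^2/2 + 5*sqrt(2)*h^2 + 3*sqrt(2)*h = h*(h - 3)*(h + 1/2)*(h - 2*sqrt(2))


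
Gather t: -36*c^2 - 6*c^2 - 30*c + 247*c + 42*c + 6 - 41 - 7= -42*c^2 + 259*c - 42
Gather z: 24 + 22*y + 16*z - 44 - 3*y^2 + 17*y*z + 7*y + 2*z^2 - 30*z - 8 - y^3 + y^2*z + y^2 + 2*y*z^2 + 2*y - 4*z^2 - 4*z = -y^3 - 2*y^2 + 31*y + z^2*(2*y - 2) + z*(y^2 + 17*y - 18) - 28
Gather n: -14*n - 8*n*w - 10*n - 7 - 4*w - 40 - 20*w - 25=n*(-8*w - 24) - 24*w - 72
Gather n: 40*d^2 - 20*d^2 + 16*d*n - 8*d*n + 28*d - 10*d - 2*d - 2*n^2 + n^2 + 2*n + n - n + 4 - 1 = 20*d^2 + 16*d - n^2 + n*(8*d + 2) + 3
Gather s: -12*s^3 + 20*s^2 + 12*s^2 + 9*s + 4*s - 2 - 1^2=-12*s^3 + 32*s^2 + 13*s - 3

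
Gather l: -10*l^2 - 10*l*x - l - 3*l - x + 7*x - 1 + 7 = -10*l^2 + l*(-10*x - 4) + 6*x + 6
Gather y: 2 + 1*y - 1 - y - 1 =0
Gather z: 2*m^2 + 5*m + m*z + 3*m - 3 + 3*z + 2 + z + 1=2*m^2 + 8*m + z*(m + 4)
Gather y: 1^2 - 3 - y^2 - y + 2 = -y^2 - y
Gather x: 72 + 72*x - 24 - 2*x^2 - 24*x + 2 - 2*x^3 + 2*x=-2*x^3 - 2*x^2 + 50*x + 50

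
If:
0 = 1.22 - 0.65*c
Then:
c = 1.88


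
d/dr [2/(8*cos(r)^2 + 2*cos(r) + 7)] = 4*(8*cos(r) + 1)*sin(r)/(8*cos(r)^2 + 2*cos(r) + 7)^2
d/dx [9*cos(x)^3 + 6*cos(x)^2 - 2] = -3*(9*cos(x) + 4)*sin(x)*cos(x)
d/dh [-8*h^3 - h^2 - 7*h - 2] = -24*h^2 - 2*h - 7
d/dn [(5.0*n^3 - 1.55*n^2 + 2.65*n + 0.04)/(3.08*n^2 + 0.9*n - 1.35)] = (15.4*n^4 + 9.0*n^3 - 29.807*n^2 + 3.9386*n - 3.6135)/(9.4864*n^4 + 5.544*n^3 - 7.506*n^2 - 2.43*n + 1.8225)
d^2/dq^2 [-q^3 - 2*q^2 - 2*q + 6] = -6*q - 4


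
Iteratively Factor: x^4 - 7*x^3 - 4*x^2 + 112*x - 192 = (x + 4)*(x^3 - 11*x^2 + 40*x - 48) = (x - 4)*(x + 4)*(x^2 - 7*x + 12) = (x - 4)^2*(x + 4)*(x - 3)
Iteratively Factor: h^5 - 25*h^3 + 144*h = (h + 3)*(h^4 - 3*h^3 - 16*h^2 + 48*h) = (h + 3)*(h + 4)*(h^3 - 7*h^2 + 12*h) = h*(h + 3)*(h + 4)*(h^2 - 7*h + 12) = h*(h - 3)*(h + 3)*(h + 4)*(h - 4)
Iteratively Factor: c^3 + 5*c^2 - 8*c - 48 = (c + 4)*(c^2 + c - 12) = (c + 4)^2*(c - 3)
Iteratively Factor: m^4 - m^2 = (m)*(m^3 - m) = m*(m + 1)*(m^2 - m) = m^2*(m + 1)*(m - 1)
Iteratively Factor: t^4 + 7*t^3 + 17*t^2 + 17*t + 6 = (t + 2)*(t^3 + 5*t^2 + 7*t + 3) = (t + 2)*(t + 3)*(t^2 + 2*t + 1) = (t + 1)*(t + 2)*(t + 3)*(t + 1)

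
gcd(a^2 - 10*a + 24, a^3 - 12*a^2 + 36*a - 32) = 1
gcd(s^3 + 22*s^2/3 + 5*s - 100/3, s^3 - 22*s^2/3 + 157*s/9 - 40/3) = s - 5/3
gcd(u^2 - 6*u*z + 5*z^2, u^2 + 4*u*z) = 1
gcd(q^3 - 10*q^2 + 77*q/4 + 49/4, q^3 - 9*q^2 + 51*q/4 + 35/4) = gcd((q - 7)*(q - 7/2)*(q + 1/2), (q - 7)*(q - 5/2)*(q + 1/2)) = q^2 - 13*q/2 - 7/2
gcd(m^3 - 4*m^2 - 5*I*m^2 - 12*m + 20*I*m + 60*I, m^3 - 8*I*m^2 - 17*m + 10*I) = m - 5*I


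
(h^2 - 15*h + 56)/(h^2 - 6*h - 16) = (h - 7)/(h + 2)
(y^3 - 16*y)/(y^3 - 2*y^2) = (y^2 - 16)/(y*(y - 2))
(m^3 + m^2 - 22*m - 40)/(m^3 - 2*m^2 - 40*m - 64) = (m - 5)/(m - 8)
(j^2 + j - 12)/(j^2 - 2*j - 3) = (j + 4)/(j + 1)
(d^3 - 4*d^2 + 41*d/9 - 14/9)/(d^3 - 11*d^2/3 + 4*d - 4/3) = (d - 7/3)/(d - 2)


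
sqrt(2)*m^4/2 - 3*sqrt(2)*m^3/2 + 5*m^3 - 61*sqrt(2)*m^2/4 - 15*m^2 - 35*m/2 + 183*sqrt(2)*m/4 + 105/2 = (m - 3)*(m - 5*sqrt(2)/2)*(m + 7*sqrt(2))*(sqrt(2)*m/2 + 1/2)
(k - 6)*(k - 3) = k^2 - 9*k + 18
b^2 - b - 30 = (b - 6)*(b + 5)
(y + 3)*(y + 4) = y^2 + 7*y + 12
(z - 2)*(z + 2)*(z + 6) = z^3 + 6*z^2 - 4*z - 24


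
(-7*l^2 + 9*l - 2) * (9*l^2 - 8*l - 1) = -63*l^4 + 137*l^3 - 83*l^2 + 7*l + 2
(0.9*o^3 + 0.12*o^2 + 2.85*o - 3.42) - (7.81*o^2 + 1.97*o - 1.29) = 0.9*o^3 - 7.69*o^2 + 0.88*o - 2.13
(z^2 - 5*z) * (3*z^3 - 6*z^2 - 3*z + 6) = 3*z^5 - 21*z^4 + 27*z^3 + 21*z^2 - 30*z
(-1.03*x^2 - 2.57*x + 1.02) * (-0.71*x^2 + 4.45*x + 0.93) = 0.7313*x^4 - 2.7588*x^3 - 13.1186*x^2 + 2.1489*x + 0.9486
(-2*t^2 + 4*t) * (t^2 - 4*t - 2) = -2*t^4 + 12*t^3 - 12*t^2 - 8*t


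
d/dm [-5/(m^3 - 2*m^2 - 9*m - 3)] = 5*(3*m^2 - 4*m - 9)/(-m^3 + 2*m^2 + 9*m + 3)^2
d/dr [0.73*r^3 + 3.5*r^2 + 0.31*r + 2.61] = 2.19*r^2 + 7.0*r + 0.31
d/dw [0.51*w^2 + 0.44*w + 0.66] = 1.02*w + 0.44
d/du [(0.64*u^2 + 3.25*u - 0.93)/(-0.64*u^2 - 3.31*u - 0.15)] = (-0.0384000000000002*u^2 - 1.3824*u - 3.5658)/(0.4096*u^4 + 4.2368*u^3 + 11.1481*u^2 + 0.993*u + 0.0225)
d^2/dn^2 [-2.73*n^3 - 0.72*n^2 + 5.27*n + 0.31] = -16.38*n - 1.44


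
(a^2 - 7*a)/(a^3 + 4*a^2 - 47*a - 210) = a/(a^2 + 11*a + 30)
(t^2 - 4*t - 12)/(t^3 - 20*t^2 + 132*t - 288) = (t + 2)/(t^2 - 14*t + 48)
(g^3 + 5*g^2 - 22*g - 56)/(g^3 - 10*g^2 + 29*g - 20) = (g^2 + 9*g + 14)/(g^2 - 6*g + 5)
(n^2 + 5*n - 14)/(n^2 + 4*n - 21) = (n - 2)/(n - 3)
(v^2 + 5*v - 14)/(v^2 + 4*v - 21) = (v - 2)/(v - 3)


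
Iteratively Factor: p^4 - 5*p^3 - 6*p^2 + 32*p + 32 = (p + 2)*(p^3 - 7*p^2 + 8*p + 16) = (p - 4)*(p + 2)*(p^2 - 3*p - 4) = (p - 4)^2*(p + 2)*(p + 1)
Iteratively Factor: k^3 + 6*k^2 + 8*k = (k)*(k^2 + 6*k + 8) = k*(k + 2)*(k + 4)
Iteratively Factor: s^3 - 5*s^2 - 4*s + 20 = (s - 2)*(s^2 - 3*s - 10) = (s - 2)*(s + 2)*(s - 5)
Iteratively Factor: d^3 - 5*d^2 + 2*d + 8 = (d - 2)*(d^2 - 3*d - 4) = (d - 2)*(d + 1)*(d - 4)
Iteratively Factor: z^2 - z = (z - 1)*(z)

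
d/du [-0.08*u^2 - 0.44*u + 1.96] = -0.16*u - 0.44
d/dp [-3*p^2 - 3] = -6*p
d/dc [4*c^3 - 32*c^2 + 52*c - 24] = 12*c^2 - 64*c + 52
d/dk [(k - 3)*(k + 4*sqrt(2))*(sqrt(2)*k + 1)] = 3*sqrt(2)*k^2 - 6*sqrt(2)*k + 18*k - 27 + 4*sqrt(2)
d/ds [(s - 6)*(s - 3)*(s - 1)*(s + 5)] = 4*s^3 - 15*s^2 - 46*s + 117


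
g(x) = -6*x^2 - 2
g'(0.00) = 0.00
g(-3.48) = -74.66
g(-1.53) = -16.05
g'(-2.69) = 32.28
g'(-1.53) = 18.36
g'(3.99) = -47.88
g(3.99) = -97.52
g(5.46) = -180.87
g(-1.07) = -8.87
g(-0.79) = -5.74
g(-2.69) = -45.42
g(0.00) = -2.00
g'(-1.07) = 12.84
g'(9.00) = -108.00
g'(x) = -12*x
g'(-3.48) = 41.76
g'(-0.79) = 9.48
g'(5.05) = -60.60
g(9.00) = -488.00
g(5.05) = -155.02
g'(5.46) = -65.52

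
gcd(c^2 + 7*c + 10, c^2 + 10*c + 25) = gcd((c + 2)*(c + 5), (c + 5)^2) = c + 5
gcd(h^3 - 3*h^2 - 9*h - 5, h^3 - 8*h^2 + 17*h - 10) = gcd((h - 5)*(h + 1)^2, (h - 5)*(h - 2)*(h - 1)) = h - 5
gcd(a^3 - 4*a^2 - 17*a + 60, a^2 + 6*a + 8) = a + 4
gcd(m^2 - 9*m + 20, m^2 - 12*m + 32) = m - 4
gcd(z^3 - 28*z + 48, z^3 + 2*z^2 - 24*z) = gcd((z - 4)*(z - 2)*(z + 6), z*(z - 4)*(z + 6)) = z^2 + 2*z - 24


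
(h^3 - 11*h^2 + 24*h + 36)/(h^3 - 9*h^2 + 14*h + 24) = (h - 6)/(h - 4)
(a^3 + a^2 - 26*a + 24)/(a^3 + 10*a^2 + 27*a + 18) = (a^2 - 5*a + 4)/(a^2 + 4*a + 3)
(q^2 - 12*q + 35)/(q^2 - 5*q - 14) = (q - 5)/(q + 2)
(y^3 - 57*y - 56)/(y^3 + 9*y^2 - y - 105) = (y^2 - 7*y - 8)/(y^2 + 2*y - 15)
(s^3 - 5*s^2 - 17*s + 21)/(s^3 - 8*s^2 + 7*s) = (s + 3)/s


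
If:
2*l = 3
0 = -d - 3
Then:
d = -3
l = 3/2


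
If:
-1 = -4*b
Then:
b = 1/4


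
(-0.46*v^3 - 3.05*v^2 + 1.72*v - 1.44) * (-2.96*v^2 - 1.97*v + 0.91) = 1.3616*v^5 + 9.9342*v^4 + 0.4987*v^3 - 1.9015*v^2 + 4.402*v - 1.3104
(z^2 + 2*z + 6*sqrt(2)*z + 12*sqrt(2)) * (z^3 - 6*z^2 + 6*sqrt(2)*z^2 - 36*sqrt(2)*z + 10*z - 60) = z^5 - 4*z^4 + 12*sqrt(2)*z^4 - 48*sqrt(2)*z^3 + 70*z^3 - 328*z^2 - 84*sqrt(2)*z^2 - 984*z - 240*sqrt(2)*z - 720*sqrt(2)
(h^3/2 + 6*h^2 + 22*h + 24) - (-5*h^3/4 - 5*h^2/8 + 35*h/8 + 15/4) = 7*h^3/4 + 53*h^2/8 + 141*h/8 + 81/4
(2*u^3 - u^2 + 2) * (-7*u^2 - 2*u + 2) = -14*u^5 + 3*u^4 + 6*u^3 - 16*u^2 - 4*u + 4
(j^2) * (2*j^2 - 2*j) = 2*j^4 - 2*j^3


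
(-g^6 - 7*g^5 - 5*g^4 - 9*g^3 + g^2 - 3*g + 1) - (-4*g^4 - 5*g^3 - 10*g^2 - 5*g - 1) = -g^6 - 7*g^5 - g^4 - 4*g^3 + 11*g^2 + 2*g + 2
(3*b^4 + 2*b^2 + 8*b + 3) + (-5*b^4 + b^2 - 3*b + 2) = -2*b^4 + 3*b^2 + 5*b + 5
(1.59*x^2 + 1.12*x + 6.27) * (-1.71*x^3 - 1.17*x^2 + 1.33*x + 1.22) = -2.7189*x^5 - 3.7755*x^4 - 9.9174*x^3 - 3.9065*x^2 + 9.7055*x + 7.6494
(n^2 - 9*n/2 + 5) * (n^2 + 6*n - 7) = n^4 + 3*n^3/2 - 29*n^2 + 123*n/2 - 35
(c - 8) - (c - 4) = -4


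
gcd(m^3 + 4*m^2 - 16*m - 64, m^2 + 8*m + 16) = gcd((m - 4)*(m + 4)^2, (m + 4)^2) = m^2 + 8*m + 16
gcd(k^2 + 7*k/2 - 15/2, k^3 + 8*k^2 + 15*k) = k + 5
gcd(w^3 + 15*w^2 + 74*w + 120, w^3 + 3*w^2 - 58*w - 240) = w^2 + 11*w + 30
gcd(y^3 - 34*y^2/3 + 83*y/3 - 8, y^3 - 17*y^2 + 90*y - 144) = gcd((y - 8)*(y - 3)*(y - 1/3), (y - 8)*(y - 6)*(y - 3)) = y^2 - 11*y + 24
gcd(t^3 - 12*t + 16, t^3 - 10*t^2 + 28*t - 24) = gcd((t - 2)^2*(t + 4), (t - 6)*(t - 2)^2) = t^2 - 4*t + 4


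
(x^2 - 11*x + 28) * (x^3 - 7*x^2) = x^5 - 18*x^4 + 105*x^3 - 196*x^2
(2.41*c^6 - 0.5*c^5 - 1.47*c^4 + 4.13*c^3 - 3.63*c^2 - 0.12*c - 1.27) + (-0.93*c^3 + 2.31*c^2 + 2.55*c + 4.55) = 2.41*c^6 - 0.5*c^5 - 1.47*c^4 + 3.2*c^3 - 1.32*c^2 + 2.43*c + 3.28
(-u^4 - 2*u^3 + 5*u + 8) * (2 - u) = u^5 - 4*u^3 - 5*u^2 + 2*u + 16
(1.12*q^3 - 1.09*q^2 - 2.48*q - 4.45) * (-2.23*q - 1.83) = -2.4976*q^4 + 0.3811*q^3 + 7.5251*q^2 + 14.4619*q + 8.1435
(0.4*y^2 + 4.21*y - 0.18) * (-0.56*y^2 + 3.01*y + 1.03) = -0.224*y^4 - 1.1536*y^3 + 13.1849*y^2 + 3.7945*y - 0.1854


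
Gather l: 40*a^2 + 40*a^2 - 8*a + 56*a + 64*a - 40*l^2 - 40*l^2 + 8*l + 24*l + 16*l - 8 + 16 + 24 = 80*a^2 + 112*a - 80*l^2 + 48*l + 32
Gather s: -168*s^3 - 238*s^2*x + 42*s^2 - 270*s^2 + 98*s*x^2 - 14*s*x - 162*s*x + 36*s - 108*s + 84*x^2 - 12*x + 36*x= -168*s^3 + s^2*(-238*x - 228) + s*(98*x^2 - 176*x - 72) + 84*x^2 + 24*x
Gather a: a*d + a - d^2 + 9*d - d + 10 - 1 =a*(d + 1) - d^2 + 8*d + 9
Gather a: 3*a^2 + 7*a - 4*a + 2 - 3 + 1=3*a^2 + 3*a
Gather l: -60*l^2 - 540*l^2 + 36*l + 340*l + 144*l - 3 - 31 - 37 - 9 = -600*l^2 + 520*l - 80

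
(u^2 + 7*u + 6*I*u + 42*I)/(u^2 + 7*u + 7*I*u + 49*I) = (u + 6*I)/(u + 7*I)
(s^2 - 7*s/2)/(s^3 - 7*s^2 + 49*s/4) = 2/(2*s - 7)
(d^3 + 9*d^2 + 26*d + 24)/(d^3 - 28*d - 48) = (d + 3)/(d - 6)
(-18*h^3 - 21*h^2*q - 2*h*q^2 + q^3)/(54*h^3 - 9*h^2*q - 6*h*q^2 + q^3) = (h + q)/(-3*h + q)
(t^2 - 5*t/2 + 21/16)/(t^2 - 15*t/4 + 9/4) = (t - 7/4)/(t - 3)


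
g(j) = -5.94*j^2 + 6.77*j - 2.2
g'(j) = 6.77 - 11.88*j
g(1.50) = -5.41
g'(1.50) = -11.05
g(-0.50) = -7.07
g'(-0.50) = 12.71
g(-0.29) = -4.66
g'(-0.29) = 10.22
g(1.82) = -9.55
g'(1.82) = -14.85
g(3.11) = -38.60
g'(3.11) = -30.18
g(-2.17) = -44.86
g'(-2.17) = 32.55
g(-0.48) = -6.82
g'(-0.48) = 12.47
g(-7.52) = -389.02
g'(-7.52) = 96.11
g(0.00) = -2.20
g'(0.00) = 6.77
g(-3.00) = -75.97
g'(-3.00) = 42.41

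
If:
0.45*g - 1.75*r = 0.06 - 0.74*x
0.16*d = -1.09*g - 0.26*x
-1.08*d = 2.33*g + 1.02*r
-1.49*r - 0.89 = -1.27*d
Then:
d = -1.07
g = 1.16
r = -1.51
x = -4.20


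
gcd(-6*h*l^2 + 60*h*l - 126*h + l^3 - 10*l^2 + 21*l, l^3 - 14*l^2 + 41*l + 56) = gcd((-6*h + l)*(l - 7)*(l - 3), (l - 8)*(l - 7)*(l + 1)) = l - 7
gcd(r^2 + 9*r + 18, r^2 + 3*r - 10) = 1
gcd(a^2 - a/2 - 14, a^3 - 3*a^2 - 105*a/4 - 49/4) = a + 7/2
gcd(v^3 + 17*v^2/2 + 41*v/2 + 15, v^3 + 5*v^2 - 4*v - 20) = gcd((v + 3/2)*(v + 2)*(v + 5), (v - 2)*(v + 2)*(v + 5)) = v^2 + 7*v + 10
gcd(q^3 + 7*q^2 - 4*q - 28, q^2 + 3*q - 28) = q + 7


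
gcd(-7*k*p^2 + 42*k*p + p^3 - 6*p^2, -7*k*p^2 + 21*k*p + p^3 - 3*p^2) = -7*k*p + p^2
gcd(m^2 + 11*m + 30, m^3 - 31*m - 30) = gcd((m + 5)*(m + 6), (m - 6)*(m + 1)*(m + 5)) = m + 5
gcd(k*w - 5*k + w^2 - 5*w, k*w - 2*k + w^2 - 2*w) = k + w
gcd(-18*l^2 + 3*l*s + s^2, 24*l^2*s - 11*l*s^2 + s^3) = -3*l + s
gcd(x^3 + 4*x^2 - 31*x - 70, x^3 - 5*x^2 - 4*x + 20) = x^2 - 3*x - 10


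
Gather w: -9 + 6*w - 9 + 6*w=12*w - 18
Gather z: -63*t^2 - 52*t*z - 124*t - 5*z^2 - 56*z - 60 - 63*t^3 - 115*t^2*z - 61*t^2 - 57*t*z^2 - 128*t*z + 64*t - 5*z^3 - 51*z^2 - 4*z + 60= -63*t^3 - 124*t^2 - 60*t - 5*z^3 + z^2*(-57*t - 56) + z*(-115*t^2 - 180*t - 60)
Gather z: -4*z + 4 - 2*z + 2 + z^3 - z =z^3 - 7*z + 6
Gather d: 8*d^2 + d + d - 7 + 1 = 8*d^2 + 2*d - 6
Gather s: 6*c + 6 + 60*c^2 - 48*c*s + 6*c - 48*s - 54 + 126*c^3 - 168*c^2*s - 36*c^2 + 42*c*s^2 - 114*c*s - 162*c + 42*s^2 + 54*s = 126*c^3 + 24*c^2 - 150*c + s^2*(42*c + 42) + s*(-168*c^2 - 162*c + 6) - 48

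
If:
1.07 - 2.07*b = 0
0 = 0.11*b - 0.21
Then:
No Solution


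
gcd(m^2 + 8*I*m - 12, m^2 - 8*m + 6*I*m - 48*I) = m + 6*I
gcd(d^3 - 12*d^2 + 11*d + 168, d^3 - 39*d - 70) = d - 7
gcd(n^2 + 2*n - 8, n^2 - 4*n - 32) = n + 4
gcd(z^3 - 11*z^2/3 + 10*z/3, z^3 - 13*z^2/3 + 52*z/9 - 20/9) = z^2 - 11*z/3 + 10/3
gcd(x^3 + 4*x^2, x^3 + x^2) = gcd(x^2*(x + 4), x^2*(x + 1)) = x^2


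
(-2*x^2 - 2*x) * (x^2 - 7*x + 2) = -2*x^4 + 12*x^3 + 10*x^2 - 4*x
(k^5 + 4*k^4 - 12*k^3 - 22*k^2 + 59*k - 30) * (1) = k^5 + 4*k^4 - 12*k^3 - 22*k^2 + 59*k - 30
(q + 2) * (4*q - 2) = 4*q^2 + 6*q - 4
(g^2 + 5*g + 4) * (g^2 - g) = g^4 + 4*g^3 - g^2 - 4*g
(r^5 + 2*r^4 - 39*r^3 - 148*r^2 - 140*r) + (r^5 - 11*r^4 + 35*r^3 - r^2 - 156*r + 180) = 2*r^5 - 9*r^4 - 4*r^3 - 149*r^2 - 296*r + 180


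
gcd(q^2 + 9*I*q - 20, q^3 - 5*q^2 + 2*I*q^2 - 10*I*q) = 1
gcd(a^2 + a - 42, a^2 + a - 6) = 1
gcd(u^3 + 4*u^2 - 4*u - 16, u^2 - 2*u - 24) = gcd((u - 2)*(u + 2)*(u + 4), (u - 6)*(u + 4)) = u + 4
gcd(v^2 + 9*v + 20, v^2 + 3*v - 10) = v + 5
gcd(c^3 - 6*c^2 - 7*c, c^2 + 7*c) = c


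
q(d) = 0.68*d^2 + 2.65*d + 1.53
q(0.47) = 2.93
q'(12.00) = 18.97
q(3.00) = 15.60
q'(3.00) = 6.73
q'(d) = 1.36*d + 2.65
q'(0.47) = 3.29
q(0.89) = 4.43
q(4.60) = 28.11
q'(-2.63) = -0.93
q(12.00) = 131.25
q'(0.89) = 3.86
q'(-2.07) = -0.17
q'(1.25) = 4.35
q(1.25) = 5.90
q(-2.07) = -1.04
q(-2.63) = -0.74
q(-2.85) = -0.50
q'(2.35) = 5.85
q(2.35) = 11.51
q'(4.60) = 8.91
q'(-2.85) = -1.23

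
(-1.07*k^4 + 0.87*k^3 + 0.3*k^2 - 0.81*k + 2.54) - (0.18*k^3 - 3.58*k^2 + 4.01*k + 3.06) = -1.07*k^4 + 0.69*k^3 + 3.88*k^2 - 4.82*k - 0.52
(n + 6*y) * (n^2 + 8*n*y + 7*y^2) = n^3 + 14*n^2*y + 55*n*y^2 + 42*y^3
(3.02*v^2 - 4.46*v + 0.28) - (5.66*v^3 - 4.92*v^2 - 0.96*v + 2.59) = -5.66*v^3 + 7.94*v^2 - 3.5*v - 2.31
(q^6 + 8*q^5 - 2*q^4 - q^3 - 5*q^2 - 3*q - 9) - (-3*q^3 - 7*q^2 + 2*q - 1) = q^6 + 8*q^5 - 2*q^4 + 2*q^3 + 2*q^2 - 5*q - 8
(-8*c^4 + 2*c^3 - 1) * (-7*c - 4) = 56*c^5 + 18*c^4 - 8*c^3 + 7*c + 4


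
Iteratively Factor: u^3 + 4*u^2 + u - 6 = (u + 3)*(u^2 + u - 2) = (u + 2)*(u + 3)*(u - 1)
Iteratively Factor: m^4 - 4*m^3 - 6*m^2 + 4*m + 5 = (m + 1)*(m^3 - 5*m^2 - m + 5) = (m + 1)^2*(m^2 - 6*m + 5) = (m - 5)*(m + 1)^2*(m - 1)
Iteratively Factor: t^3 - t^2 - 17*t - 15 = (t + 3)*(t^2 - 4*t - 5) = (t - 5)*(t + 3)*(t + 1)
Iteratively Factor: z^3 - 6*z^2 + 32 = (z + 2)*(z^2 - 8*z + 16) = (z - 4)*(z + 2)*(z - 4)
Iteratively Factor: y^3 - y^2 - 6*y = (y + 2)*(y^2 - 3*y) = (y - 3)*(y + 2)*(y)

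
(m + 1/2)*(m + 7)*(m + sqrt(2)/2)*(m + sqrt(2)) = m^4 + 3*sqrt(2)*m^3/2 + 15*m^3/2 + 9*m^2/2 + 45*sqrt(2)*m^2/4 + 21*sqrt(2)*m/4 + 15*m/2 + 7/2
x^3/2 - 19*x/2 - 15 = (x/2 + 1)*(x - 5)*(x + 3)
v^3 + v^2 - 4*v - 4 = (v - 2)*(v + 1)*(v + 2)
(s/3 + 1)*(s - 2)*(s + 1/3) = s^3/3 + 4*s^2/9 - 17*s/9 - 2/3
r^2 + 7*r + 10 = (r + 2)*(r + 5)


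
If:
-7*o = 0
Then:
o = 0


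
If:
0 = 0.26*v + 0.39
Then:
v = -1.50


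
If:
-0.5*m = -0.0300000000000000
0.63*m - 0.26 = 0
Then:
No Solution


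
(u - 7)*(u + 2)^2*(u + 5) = u^4 + 2*u^3 - 39*u^2 - 148*u - 140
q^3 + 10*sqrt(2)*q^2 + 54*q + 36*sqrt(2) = (q + sqrt(2))*(q + 3*sqrt(2))*(q + 6*sqrt(2))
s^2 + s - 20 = (s - 4)*(s + 5)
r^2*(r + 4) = r^3 + 4*r^2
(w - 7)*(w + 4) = w^2 - 3*w - 28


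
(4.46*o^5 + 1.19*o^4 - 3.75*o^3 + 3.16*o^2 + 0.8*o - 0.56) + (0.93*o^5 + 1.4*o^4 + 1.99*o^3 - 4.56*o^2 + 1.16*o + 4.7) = 5.39*o^5 + 2.59*o^4 - 1.76*o^3 - 1.4*o^2 + 1.96*o + 4.14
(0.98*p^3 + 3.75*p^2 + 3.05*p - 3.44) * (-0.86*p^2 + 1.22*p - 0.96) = -0.8428*p^5 - 2.0294*p^4 + 1.0112*p^3 + 3.0794*p^2 - 7.1248*p + 3.3024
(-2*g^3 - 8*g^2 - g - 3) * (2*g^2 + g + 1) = -4*g^5 - 18*g^4 - 12*g^3 - 15*g^2 - 4*g - 3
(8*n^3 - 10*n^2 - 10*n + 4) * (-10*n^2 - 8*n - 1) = -80*n^5 + 36*n^4 + 172*n^3 + 50*n^2 - 22*n - 4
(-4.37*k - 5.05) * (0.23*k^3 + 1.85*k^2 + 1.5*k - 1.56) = -1.0051*k^4 - 9.246*k^3 - 15.8975*k^2 - 0.757799999999999*k + 7.878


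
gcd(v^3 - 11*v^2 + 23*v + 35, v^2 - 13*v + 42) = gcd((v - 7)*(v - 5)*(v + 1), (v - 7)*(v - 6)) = v - 7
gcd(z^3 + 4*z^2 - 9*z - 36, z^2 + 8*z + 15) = z + 3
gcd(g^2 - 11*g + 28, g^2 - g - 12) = g - 4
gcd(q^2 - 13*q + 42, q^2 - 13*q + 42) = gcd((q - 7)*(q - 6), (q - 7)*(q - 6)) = q^2 - 13*q + 42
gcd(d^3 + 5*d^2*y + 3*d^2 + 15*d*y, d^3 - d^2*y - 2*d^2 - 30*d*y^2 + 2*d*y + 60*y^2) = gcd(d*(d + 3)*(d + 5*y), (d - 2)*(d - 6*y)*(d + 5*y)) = d + 5*y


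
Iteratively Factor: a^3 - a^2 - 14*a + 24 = (a + 4)*(a^2 - 5*a + 6) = (a - 3)*(a + 4)*(a - 2)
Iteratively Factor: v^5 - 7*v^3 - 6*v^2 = (v)*(v^4 - 7*v^2 - 6*v) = v*(v + 2)*(v^3 - 2*v^2 - 3*v) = v*(v + 1)*(v + 2)*(v^2 - 3*v) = v*(v - 3)*(v + 1)*(v + 2)*(v)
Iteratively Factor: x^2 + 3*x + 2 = (x + 1)*(x + 2)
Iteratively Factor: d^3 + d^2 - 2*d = (d + 2)*(d^2 - d) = (d - 1)*(d + 2)*(d)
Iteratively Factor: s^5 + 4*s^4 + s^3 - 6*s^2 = (s - 1)*(s^4 + 5*s^3 + 6*s^2) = (s - 1)*(s + 3)*(s^3 + 2*s^2) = (s - 1)*(s + 2)*(s + 3)*(s^2) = s*(s - 1)*(s + 2)*(s + 3)*(s)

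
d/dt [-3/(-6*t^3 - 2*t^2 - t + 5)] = 3*(-18*t^2 - 4*t - 1)/(6*t^3 + 2*t^2 + t - 5)^2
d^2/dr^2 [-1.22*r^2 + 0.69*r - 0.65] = -2.44000000000000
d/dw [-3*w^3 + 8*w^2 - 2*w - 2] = -9*w^2 + 16*w - 2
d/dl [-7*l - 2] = -7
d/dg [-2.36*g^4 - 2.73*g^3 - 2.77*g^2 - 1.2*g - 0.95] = -9.44*g^3 - 8.19*g^2 - 5.54*g - 1.2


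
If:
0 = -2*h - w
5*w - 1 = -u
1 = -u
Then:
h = -1/5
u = -1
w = 2/5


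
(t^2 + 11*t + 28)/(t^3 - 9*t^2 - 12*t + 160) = (t + 7)/(t^2 - 13*t + 40)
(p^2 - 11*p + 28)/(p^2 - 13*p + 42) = (p - 4)/(p - 6)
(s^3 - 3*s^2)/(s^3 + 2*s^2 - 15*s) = s/(s + 5)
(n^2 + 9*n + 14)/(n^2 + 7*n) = (n + 2)/n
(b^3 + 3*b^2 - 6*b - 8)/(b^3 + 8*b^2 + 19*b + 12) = (b - 2)/(b + 3)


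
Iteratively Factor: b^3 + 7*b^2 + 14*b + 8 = (b + 1)*(b^2 + 6*b + 8) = (b + 1)*(b + 2)*(b + 4)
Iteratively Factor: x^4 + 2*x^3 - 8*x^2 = (x - 2)*(x^3 + 4*x^2) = x*(x - 2)*(x^2 + 4*x) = x*(x - 2)*(x + 4)*(x)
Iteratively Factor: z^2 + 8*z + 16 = (z + 4)*(z + 4)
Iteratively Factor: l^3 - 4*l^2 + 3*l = (l - 1)*(l^2 - 3*l) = l*(l - 1)*(l - 3)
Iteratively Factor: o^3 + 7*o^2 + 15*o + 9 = (o + 1)*(o^2 + 6*o + 9) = (o + 1)*(o + 3)*(o + 3)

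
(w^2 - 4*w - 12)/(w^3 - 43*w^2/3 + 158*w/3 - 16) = 3*(w + 2)/(3*w^2 - 25*w + 8)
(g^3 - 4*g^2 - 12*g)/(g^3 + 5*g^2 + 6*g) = (g - 6)/(g + 3)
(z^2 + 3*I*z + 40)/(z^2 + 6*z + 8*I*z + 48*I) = (z - 5*I)/(z + 6)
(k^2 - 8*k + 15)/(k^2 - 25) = (k - 3)/(k + 5)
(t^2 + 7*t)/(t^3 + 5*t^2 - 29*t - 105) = t/(t^2 - 2*t - 15)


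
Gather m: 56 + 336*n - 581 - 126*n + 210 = 210*n - 315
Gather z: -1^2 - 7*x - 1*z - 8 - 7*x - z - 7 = -14*x - 2*z - 16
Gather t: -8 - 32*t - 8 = -32*t - 16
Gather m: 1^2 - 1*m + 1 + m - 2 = 0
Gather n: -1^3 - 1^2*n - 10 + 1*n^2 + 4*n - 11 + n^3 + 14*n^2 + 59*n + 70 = n^3 + 15*n^2 + 62*n + 48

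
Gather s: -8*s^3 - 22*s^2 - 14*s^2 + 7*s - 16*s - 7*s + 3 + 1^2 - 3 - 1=-8*s^3 - 36*s^2 - 16*s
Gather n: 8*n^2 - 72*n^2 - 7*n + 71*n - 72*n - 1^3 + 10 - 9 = -64*n^2 - 8*n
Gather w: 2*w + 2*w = 4*w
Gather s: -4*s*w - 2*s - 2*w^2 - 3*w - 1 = s*(-4*w - 2) - 2*w^2 - 3*w - 1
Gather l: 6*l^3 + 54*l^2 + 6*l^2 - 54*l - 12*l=6*l^3 + 60*l^2 - 66*l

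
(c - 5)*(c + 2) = c^2 - 3*c - 10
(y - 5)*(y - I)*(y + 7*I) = y^3 - 5*y^2 + 6*I*y^2 + 7*y - 30*I*y - 35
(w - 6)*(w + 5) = w^2 - w - 30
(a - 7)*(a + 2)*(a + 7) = a^3 + 2*a^2 - 49*a - 98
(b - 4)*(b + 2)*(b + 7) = b^3 + 5*b^2 - 22*b - 56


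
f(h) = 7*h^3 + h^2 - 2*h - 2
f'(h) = 21*h^2 + 2*h - 2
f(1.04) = 4.88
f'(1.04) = 22.79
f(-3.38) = -254.12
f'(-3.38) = 231.15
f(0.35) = -2.28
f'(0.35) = 1.27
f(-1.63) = -26.40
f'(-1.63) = 50.53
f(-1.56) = -23.02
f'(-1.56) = 45.99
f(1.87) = 43.53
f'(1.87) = 75.17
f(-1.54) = -22.11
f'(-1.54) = 44.72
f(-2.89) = -156.83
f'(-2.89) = 167.61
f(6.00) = 1534.00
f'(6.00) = 766.00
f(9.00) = 5164.00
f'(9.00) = 1717.00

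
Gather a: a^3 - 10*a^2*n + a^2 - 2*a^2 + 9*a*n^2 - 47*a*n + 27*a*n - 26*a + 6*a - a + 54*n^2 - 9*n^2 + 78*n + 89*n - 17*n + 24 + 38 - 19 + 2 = a^3 + a^2*(-10*n - 1) + a*(9*n^2 - 20*n - 21) + 45*n^2 + 150*n + 45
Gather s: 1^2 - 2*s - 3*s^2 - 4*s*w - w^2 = -3*s^2 + s*(-4*w - 2) - w^2 + 1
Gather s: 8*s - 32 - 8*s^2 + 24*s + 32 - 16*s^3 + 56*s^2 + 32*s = -16*s^3 + 48*s^2 + 64*s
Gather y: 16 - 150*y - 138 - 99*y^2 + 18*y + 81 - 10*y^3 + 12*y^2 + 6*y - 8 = -10*y^3 - 87*y^2 - 126*y - 49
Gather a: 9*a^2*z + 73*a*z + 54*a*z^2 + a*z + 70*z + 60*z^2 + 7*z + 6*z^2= 9*a^2*z + a*(54*z^2 + 74*z) + 66*z^2 + 77*z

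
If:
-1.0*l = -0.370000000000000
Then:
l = 0.37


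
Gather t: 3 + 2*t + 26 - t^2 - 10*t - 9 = -t^2 - 8*t + 20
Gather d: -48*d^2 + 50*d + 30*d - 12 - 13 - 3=-48*d^2 + 80*d - 28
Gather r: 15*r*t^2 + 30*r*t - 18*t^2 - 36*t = r*(15*t^2 + 30*t) - 18*t^2 - 36*t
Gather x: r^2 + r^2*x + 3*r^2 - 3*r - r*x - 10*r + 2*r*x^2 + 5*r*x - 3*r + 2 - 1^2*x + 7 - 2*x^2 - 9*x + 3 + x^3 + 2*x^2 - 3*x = 4*r^2 + 2*r*x^2 - 16*r + x^3 + x*(r^2 + 4*r - 13) + 12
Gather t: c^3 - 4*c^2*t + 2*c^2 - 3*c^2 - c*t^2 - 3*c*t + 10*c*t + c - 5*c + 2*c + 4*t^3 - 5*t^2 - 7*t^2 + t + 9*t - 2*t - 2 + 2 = c^3 - c^2 - 2*c + 4*t^3 + t^2*(-c - 12) + t*(-4*c^2 + 7*c + 8)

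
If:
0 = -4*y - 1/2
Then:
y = -1/8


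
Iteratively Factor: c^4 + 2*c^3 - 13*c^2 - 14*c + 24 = (c - 3)*(c^3 + 5*c^2 + 2*c - 8) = (c - 3)*(c + 4)*(c^2 + c - 2) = (c - 3)*(c - 1)*(c + 4)*(c + 2)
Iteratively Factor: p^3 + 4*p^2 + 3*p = (p + 1)*(p^2 + 3*p) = p*(p + 1)*(p + 3)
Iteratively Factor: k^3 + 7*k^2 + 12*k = (k + 4)*(k^2 + 3*k) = k*(k + 4)*(k + 3)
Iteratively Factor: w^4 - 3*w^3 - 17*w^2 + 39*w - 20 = (w - 1)*(w^3 - 2*w^2 - 19*w + 20) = (w - 5)*(w - 1)*(w^2 + 3*w - 4) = (w - 5)*(w - 1)*(w + 4)*(w - 1)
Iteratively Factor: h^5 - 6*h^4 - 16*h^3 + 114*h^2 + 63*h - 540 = (h + 3)*(h^4 - 9*h^3 + 11*h^2 + 81*h - 180) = (h - 4)*(h + 3)*(h^3 - 5*h^2 - 9*h + 45) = (h - 4)*(h + 3)^2*(h^2 - 8*h + 15) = (h - 4)*(h - 3)*(h + 3)^2*(h - 5)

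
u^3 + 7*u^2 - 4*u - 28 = (u - 2)*(u + 2)*(u + 7)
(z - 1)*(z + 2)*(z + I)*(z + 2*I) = z^4 + z^3 + 3*I*z^3 - 4*z^2 + 3*I*z^2 - 2*z - 6*I*z + 4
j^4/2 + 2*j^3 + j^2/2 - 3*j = j*(j/2 + 1)*(j - 1)*(j + 3)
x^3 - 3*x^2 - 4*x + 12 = (x - 3)*(x - 2)*(x + 2)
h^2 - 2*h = h*(h - 2)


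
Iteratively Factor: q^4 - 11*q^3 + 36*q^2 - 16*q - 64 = (q - 4)*(q^3 - 7*q^2 + 8*q + 16) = (q - 4)^2*(q^2 - 3*q - 4) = (q - 4)^2*(q + 1)*(q - 4)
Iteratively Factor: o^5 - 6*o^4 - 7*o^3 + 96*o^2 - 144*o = (o - 3)*(o^4 - 3*o^3 - 16*o^2 + 48*o) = (o - 3)*(o + 4)*(o^3 - 7*o^2 + 12*o) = (o - 3)^2*(o + 4)*(o^2 - 4*o) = (o - 4)*(o - 3)^2*(o + 4)*(o)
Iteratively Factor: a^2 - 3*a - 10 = (a + 2)*(a - 5)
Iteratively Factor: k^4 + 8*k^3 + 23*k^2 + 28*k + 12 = (k + 2)*(k^3 + 6*k^2 + 11*k + 6) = (k + 1)*(k + 2)*(k^2 + 5*k + 6) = (k + 1)*(k + 2)*(k + 3)*(k + 2)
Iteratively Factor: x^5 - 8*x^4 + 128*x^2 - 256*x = (x - 4)*(x^4 - 4*x^3 - 16*x^2 + 64*x) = (x - 4)^2*(x^3 - 16*x) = x*(x - 4)^2*(x^2 - 16) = x*(x - 4)^3*(x + 4)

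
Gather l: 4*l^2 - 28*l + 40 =4*l^2 - 28*l + 40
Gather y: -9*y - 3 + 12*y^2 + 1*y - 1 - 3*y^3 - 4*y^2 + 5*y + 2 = -3*y^3 + 8*y^2 - 3*y - 2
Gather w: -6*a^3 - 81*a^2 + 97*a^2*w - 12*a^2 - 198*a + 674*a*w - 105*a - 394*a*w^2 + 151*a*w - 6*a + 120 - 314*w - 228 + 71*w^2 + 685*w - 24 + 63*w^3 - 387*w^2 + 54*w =-6*a^3 - 93*a^2 - 309*a + 63*w^3 + w^2*(-394*a - 316) + w*(97*a^2 + 825*a + 425) - 132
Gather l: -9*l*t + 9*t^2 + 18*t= -9*l*t + 9*t^2 + 18*t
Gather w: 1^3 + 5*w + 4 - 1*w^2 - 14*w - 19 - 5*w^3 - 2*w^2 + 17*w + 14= -5*w^3 - 3*w^2 + 8*w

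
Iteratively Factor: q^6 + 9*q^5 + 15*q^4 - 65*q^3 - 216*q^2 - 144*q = (q - 3)*(q^5 + 12*q^4 + 51*q^3 + 88*q^2 + 48*q) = (q - 3)*(q + 4)*(q^4 + 8*q^3 + 19*q^2 + 12*q) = (q - 3)*(q + 3)*(q + 4)*(q^3 + 5*q^2 + 4*q) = (q - 3)*(q + 1)*(q + 3)*(q + 4)*(q^2 + 4*q) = q*(q - 3)*(q + 1)*(q + 3)*(q + 4)*(q + 4)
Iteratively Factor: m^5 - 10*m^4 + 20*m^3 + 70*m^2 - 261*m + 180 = (m - 3)*(m^4 - 7*m^3 - m^2 + 67*m - 60) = (m - 5)*(m - 3)*(m^3 - 2*m^2 - 11*m + 12) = (m - 5)*(m - 3)*(m + 3)*(m^2 - 5*m + 4) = (m - 5)*(m - 3)*(m - 1)*(m + 3)*(m - 4)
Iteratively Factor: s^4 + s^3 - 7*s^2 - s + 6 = (s - 1)*(s^3 + 2*s^2 - 5*s - 6) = (s - 1)*(s + 1)*(s^2 + s - 6) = (s - 2)*(s - 1)*(s + 1)*(s + 3)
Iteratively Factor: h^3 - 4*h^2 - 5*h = (h)*(h^2 - 4*h - 5) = h*(h + 1)*(h - 5)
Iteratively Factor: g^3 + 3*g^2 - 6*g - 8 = (g + 4)*(g^2 - g - 2) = (g - 2)*(g + 4)*(g + 1)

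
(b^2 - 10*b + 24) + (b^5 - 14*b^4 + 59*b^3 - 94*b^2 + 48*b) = b^5 - 14*b^4 + 59*b^3 - 93*b^2 + 38*b + 24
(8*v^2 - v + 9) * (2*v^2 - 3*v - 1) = 16*v^4 - 26*v^3 + 13*v^2 - 26*v - 9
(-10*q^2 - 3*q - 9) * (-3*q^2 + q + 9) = 30*q^4 - q^3 - 66*q^2 - 36*q - 81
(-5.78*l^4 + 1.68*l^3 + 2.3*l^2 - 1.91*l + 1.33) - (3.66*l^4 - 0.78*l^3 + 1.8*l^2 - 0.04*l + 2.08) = -9.44*l^4 + 2.46*l^3 + 0.5*l^2 - 1.87*l - 0.75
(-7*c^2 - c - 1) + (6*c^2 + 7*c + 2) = -c^2 + 6*c + 1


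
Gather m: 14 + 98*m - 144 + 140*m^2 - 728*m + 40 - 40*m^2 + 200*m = 100*m^2 - 430*m - 90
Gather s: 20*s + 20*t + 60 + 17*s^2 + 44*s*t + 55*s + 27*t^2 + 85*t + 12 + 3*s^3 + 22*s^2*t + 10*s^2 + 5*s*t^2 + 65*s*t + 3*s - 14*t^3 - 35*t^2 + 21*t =3*s^3 + s^2*(22*t + 27) + s*(5*t^2 + 109*t + 78) - 14*t^3 - 8*t^2 + 126*t + 72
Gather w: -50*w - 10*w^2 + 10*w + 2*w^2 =-8*w^2 - 40*w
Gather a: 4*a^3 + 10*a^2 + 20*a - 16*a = 4*a^3 + 10*a^2 + 4*a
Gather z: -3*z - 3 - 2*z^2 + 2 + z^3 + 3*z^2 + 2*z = z^3 + z^2 - z - 1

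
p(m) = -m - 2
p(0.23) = -2.23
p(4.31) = -6.31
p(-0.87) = -1.13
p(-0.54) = -1.46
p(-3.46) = 1.46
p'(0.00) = -1.00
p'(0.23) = -1.00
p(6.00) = -8.00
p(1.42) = -3.42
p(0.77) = -2.77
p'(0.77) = -1.00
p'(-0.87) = -1.00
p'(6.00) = -1.00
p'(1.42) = -1.00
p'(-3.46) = -1.00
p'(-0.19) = -1.00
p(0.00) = -2.00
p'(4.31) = -1.00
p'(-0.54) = -1.00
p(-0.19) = -1.81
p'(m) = -1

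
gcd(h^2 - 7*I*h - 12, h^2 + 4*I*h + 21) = h - 3*I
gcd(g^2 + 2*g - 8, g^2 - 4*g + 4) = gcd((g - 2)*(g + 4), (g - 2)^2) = g - 2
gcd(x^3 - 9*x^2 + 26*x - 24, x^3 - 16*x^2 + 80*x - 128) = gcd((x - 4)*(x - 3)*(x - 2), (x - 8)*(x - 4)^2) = x - 4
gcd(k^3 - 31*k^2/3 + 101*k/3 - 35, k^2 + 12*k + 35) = 1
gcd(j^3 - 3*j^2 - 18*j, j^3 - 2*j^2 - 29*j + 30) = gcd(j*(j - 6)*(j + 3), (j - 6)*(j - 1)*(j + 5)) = j - 6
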